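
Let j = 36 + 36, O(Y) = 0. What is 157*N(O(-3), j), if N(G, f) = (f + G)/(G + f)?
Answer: 157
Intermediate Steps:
j = 72
N(G, f) = 1 (N(G, f) = (G + f)/(G + f) = 1)
157*N(O(-3), j) = 157*1 = 157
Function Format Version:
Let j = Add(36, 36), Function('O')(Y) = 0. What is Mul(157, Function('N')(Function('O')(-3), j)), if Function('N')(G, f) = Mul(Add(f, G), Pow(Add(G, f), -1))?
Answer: 157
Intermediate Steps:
j = 72
Function('N')(G, f) = 1 (Function('N')(G, f) = Mul(Add(G, f), Pow(Add(G, f), -1)) = 1)
Mul(157, Function('N')(Function('O')(-3), j)) = Mul(157, 1) = 157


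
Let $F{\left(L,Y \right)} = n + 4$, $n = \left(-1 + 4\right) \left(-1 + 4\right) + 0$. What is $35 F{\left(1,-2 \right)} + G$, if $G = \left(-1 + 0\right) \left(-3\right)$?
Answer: $458$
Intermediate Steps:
$G = 3$ ($G = \left(-1\right) \left(-3\right) = 3$)
$n = 9$ ($n = 3 \cdot 3 + 0 = 9 + 0 = 9$)
$F{\left(L,Y \right)} = 13$ ($F{\left(L,Y \right)} = 9 + 4 = 13$)
$35 F{\left(1,-2 \right)} + G = 35 \cdot 13 + 3 = 455 + 3 = 458$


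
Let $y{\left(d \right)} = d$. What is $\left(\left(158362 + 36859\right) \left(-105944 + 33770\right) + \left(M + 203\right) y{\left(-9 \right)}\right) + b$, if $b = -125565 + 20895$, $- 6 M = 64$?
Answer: $-14089986855$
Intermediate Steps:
$M = - \frac{32}{3}$ ($M = \left(- \frac{1}{6}\right) 64 = - \frac{32}{3} \approx -10.667$)
$b = -104670$
$\left(\left(158362 + 36859\right) \left(-105944 + 33770\right) + \left(M + 203\right) y{\left(-9 \right)}\right) + b = \left(\left(158362 + 36859\right) \left(-105944 + 33770\right) + \left(- \frac{32}{3} + 203\right) \left(-9\right)\right) - 104670 = \left(195221 \left(-72174\right) + \frac{577}{3} \left(-9\right)\right) - 104670 = \left(-14089880454 - 1731\right) - 104670 = -14089882185 - 104670 = -14089986855$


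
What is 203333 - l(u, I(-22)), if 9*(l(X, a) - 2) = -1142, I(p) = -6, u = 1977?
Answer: 1831121/9 ≈ 2.0346e+5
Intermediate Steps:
l(X, a) = -1124/9 (l(X, a) = 2 + (⅑)*(-1142) = 2 - 1142/9 = -1124/9)
203333 - l(u, I(-22)) = 203333 - 1*(-1124/9) = 203333 + 1124/9 = 1831121/9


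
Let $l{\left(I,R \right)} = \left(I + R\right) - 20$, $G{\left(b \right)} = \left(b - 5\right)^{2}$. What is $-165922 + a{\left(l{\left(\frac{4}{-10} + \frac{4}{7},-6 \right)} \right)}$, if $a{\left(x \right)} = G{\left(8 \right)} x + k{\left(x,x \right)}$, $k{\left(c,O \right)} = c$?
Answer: $- \frac{1163262}{7} \approx -1.6618 \cdot 10^{5}$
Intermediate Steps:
$G{\left(b \right)} = \left(-5 + b\right)^{2}$
$l{\left(I,R \right)} = -20 + I + R$
$a{\left(x \right)} = 10 x$ ($a{\left(x \right)} = \left(-5 + 8\right)^{2} x + x = 3^{2} x + x = 9 x + x = 10 x$)
$-165922 + a{\left(l{\left(\frac{4}{-10} + \frac{4}{7},-6 \right)} \right)} = -165922 + 10 \left(-20 + \left(\frac{4}{-10} + \frac{4}{7}\right) - 6\right) = -165922 + 10 \left(-20 + \left(4 \left(- \frac{1}{10}\right) + 4 \cdot \frac{1}{7}\right) - 6\right) = -165922 + 10 \left(-20 + \left(- \frac{2}{5} + \frac{4}{7}\right) - 6\right) = -165922 + 10 \left(-20 + \frac{6}{35} - 6\right) = -165922 + 10 \left(- \frac{904}{35}\right) = -165922 - \frac{1808}{7} = - \frac{1163262}{7}$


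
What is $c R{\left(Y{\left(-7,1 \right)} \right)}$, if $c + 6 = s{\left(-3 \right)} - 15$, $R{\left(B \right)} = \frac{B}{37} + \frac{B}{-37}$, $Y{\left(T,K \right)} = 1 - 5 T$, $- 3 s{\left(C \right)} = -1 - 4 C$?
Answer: $0$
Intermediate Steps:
$s{\left(C \right)} = \frac{1}{3} + \frac{4 C}{3}$ ($s{\left(C \right)} = - \frac{-1 - 4 C}{3} = \frac{1}{3} + \frac{4 C}{3}$)
$R{\left(B \right)} = 0$ ($R{\left(B \right)} = B \frac{1}{37} + B \left(- \frac{1}{37}\right) = \frac{B}{37} - \frac{B}{37} = 0$)
$c = - \frac{74}{3}$ ($c = -6 + \left(\left(\frac{1}{3} + \frac{4}{3} \left(-3\right)\right) - 15\right) = -6 + \left(\left(\frac{1}{3} - 4\right) - 15\right) = -6 - \frac{56}{3} = - \frac{74}{3} \approx -24.667$)
$c R{\left(Y{\left(-7,1 \right)} \right)} = \left(- \frac{74}{3}\right) 0 = 0$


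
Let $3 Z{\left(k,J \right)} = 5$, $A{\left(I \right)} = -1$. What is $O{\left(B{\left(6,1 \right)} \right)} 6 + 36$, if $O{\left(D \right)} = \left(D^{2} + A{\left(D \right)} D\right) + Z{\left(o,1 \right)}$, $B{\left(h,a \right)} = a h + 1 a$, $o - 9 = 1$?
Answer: $298$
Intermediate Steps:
$o = 10$ ($o = 9 + 1 = 10$)
$Z{\left(k,J \right)} = \frac{5}{3}$ ($Z{\left(k,J \right)} = \frac{1}{3} \cdot 5 = \frac{5}{3}$)
$B{\left(h,a \right)} = a + a h$ ($B{\left(h,a \right)} = a h + a = a + a h$)
$O{\left(D \right)} = \frac{5}{3} + D^{2} - D$ ($O{\left(D \right)} = \left(D^{2} - D\right) + \frac{5}{3} = \frac{5}{3} + D^{2} - D$)
$O{\left(B{\left(6,1 \right)} \right)} 6 + 36 = \left(\frac{5}{3} + \left(1 \left(1 + 6\right)\right)^{2} - 1 \left(1 + 6\right)\right) 6 + 36 = \left(\frac{5}{3} + \left(1 \cdot 7\right)^{2} - 1 \cdot 7\right) 6 + 36 = \left(\frac{5}{3} + 7^{2} - 7\right) 6 + 36 = \left(\frac{5}{3} + 49 - 7\right) 6 + 36 = \frac{131}{3} \cdot 6 + 36 = 262 + 36 = 298$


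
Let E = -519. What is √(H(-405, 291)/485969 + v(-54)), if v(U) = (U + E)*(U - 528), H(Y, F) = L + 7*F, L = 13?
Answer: 4*√4922375748285281/485969 ≈ 577.48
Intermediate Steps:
H(Y, F) = 13 + 7*F
v(U) = (-528 + U)*(-519 + U) (v(U) = (U - 519)*(U - 528) = (-519 + U)*(-528 + U) = (-528 + U)*(-519 + U))
√(H(-405, 291)/485969 + v(-54)) = √((13 + 7*291)/485969 + (274032 + (-54)² - 1047*(-54))) = √((13 + 2037)*(1/485969) + (274032 + 2916 + 56538)) = √(2050*(1/485969) + 333486) = √(2050/485969 + 333486) = √(162063859984/485969) = 4*√4922375748285281/485969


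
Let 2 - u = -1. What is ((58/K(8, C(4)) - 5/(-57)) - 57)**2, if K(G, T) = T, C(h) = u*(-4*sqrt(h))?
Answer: 20331081/5776 ≈ 3519.9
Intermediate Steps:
u = 3 (u = 2 - 1*(-1) = 2 + 1 = 3)
C(h) = -12*sqrt(h) (C(h) = 3*(-4*sqrt(h)) = -12*sqrt(h))
((58/K(8, C(4)) - 5/(-57)) - 57)**2 = ((58/((-12*sqrt(4))) - 5/(-57)) - 57)**2 = ((58/((-12*2)) - 5*(-1/57)) - 57)**2 = ((58/(-24) + 5/57) - 57)**2 = ((58*(-1/24) + 5/57) - 57)**2 = ((-29/12 + 5/57) - 57)**2 = (-177/76 - 57)**2 = (-4509/76)**2 = 20331081/5776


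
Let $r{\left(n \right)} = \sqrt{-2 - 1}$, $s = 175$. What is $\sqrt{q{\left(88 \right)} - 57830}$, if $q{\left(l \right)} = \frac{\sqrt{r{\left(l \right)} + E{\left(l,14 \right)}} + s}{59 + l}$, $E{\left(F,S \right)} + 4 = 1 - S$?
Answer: $\frac{\sqrt{-25502505 + 3 \sqrt{-17 + i \sqrt{3}}}}{21} \approx 5.8394 \cdot 10^{-5} + 240.48 i$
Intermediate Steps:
$r{\left(n \right)} = i \sqrt{3}$ ($r{\left(n \right)} = \sqrt{-3} = i \sqrt{3}$)
$E{\left(F,S \right)} = -3 - S$ ($E{\left(F,S \right)} = -4 - \left(-1 + S\right) = -3 - S$)
$q{\left(l \right)} = \frac{175 + \sqrt{-17 + i \sqrt{3}}}{59 + l}$ ($q{\left(l \right)} = \frac{\sqrt{i \sqrt{3} - 17} + 175}{59 + l} = \frac{\sqrt{-17 + i \sqrt{3}} + 175}{59 + l} = \frac{175 + \sqrt{-17 + i \sqrt{3}}}{59 + l}$)
$\sqrt{q{\left(88 \right)} - 57830} = \sqrt{\frac{175 + \sqrt{-17 + i \sqrt{3}}}{59 + 88} - 57830} = \sqrt{\frac{175 + \sqrt{-17 + i \sqrt{3}}}{147} - 57830} = \sqrt{\left(\frac{25}{21} + \frac{\sqrt{-17 + i \sqrt{3}}}{147}\right) - 57830} = \sqrt{- \frac{1214405}{21} + \frac{\sqrt{-17 + i \sqrt{3}}}{147}}$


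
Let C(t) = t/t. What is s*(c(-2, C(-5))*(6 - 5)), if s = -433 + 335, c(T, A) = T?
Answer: 196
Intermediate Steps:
C(t) = 1
s = -98
s*(c(-2, C(-5))*(6 - 5)) = -(-196)*(6 - 5) = -(-196) = -98*(-2) = 196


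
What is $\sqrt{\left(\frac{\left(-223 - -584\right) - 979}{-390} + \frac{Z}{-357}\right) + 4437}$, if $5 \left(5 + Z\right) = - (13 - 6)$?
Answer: $\frac{2 \sqrt{597515824815}}{23205} \approx 66.623$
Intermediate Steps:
$Z = - \frac{32}{5}$ ($Z = -5 + \frac{\left(-1\right) \left(13 - 6\right)}{5} = -5 + \frac{\left(-1\right) 7}{5} = -5 + \frac{1}{5} \left(-7\right) = -5 - \frac{7}{5} = - \frac{32}{5} \approx -6.4$)
$\sqrt{\left(\frac{\left(-223 - -584\right) - 979}{-390} + \frac{Z}{-357}\right) + 4437} = \sqrt{\left(\frac{\left(-223 - -584\right) - 979}{-390} - \frac{32}{5 \left(-357\right)}\right) + 4437} = \sqrt{\left(\left(\left(-223 + 584\right) - 979\right) \left(- \frac{1}{390}\right) - - \frac{32}{1785}\right) + 4437} = \sqrt{\left(\left(361 - 979\right) \left(- \frac{1}{390}\right) + \frac{32}{1785}\right) + 4437} = \sqrt{\left(\left(-618\right) \left(- \frac{1}{390}\right) + \frac{32}{1785}\right) + 4437} = \sqrt{\left(\frac{103}{65} + \frac{32}{1785}\right) + 4437} = \sqrt{\frac{37187}{23205} + 4437} = \sqrt{\frac{102997772}{23205}} = \frac{2 \sqrt{597515824815}}{23205}$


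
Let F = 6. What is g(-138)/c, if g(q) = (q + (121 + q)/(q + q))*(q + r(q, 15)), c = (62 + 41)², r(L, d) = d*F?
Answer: 152284/244007 ≈ 0.62410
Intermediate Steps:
r(L, d) = 6*d (r(L, d) = d*6 = 6*d)
c = 10609 (c = 103² = 10609)
g(q) = (90 + q)*(q + (121 + q)/(2*q)) (g(q) = (q + (121 + q)/(q + q))*(q + 6*15) = (q + (121 + q)/((2*q)))*(q + 90) = (q + (121 + q)*(1/(2*q)))*(90 + q) = (q + (121 + q)/(2*q))*(90 + q) = (90 + q)*(q + (121 + q)/(2*q)))
g(-138)/c = (211/2 + (-138)² + 5445/(-138) + (181/2)*(-138))/10609 = (211/2 + 19044 + 5445*(-1/138) - 12489)*(1/10609) = (211/2 + 19044 - 1815/46 - 12489)*(1/10609) = (152284/23)*(1/10609) = 152284/244007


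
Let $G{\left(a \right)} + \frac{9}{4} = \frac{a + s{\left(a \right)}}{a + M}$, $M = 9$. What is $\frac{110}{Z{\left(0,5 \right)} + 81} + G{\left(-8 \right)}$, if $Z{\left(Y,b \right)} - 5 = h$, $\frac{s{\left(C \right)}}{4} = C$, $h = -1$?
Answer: $- \frac{2785}{68} \approx -40.956$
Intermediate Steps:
$s{\left(C \right)} = 4 C$
$Z{\left(Y,b \right)} = 4$ ($Z{\left(Y,b \right)} = 5 - 1 = 4$)
$G{\left(a \right)} = - \frac{9}{4} + \frac{5 a}{9 + a}$ ($G{\left(a \right)} = - \frac{9}{4} + \frac{a + 4 a}{a + 9} = - \frac{9}{4} + \frac{5 a}{9 + a}$)
$\frac{110}{Z{\left(0,5 \right)} + 81} + G{\left(-8 \right)} = \frac{110}{4 + 81} + \frac{-81 + 11 \left(-8\right)}{4 \left(9 - 8\right)} = \frac{110}{85} + \frac{-81 - 88}{4 \cdot 1} = 110 \cdot \frac{1}{85} + \frac{1}{4} \cdot 1 \left(-169\right) = \frac{22}{17} - \frac{169}{4} = - \frac{2785}{68}$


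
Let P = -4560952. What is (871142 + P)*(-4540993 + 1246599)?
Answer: 12155687925140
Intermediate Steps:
(871142 + P)*(-4540993 + 1246599) = (871142 - 4560952)*(-4540993 + 1246599) = -3689810*(-3294394) = 12155687925140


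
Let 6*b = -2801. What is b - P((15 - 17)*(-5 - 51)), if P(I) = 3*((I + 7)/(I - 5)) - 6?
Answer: -297997/642 ≈ -464.17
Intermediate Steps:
b = -2801/6 (b = (1/6)*(-2801) = -2801/6 ≈ -466.83)
P(I) = -6 + 3*(7 + I)/(-5 + I) (P(I) = 3*((7 + I)/(-5 + I)) - 6 = 3*(7 + I)/(-5 + I) - 6 = -6 + 3*(7 + I)/(-5 + I))
b - P((15 - 17)*(-5 - 51)) = -2801/6 - 3*(17 - (15 - 17)*(-5 - 51))/(-5 + (15 - 17)*(-5 - 51)) = -2801/6 - 3*(17 - (-2)*(-56))/(-5 - 2*(-56)) = -2801/6 - 3*(17 - 1*112)/(-5 + 112) = -2801/6 - 3*(17 - 112)/107 = -2801/6 - 3*(-95)/107 = -2801/6 - 1*(-285/107) = -2801/6 + 285/107 = -297997/642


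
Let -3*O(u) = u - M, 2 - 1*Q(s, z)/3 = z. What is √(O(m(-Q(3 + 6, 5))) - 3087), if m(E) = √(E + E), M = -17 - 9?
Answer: √(-27861 - 9*√2)/3 ≈ 55.651*I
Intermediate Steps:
M = -26
Q(s, z) = 6 - 3*z
m(E) = √2*√E (m(E) = √(2*E) = √2*√E)
O(u) = -26/3 - u/3 (O(u) = -(u - 1*(-26))/3 = -(u + 26)/3 = -(26 + u)/3 = -26/3 - u/3)
√(O(m(-Q(3 + 6, 5))) - 3087) = √((-26/3 - √2*√(-(6 - 3*5))/3) - 3087) = √((-26/3 - √2*√(-(6 - 15))/3) - 3087) = √((-26/3 - √2*√(-1*(-9))/3) - 3087) = √((-26/3 - √2*√9/3) - 3087) = √((-26/3 - √2*3/3) - 3087) = √((-26/3 - √2) - 3087) = √(-9287/3 - √2)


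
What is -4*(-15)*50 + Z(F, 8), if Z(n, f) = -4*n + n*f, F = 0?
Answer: 3000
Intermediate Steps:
Z(n, f) = -4*n + f*n
-4*(-15)*50 + Z(F, 8) = -4*(-15)*50 + 0*(-4 + 8) = 60*50 + 0*4 = 3000 + 0 = 3000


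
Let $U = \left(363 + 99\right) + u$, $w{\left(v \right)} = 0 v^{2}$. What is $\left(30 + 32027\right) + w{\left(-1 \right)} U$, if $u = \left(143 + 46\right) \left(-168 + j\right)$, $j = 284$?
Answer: $32057$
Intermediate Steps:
$u = 21924$ ($u = \left(143 + 46\right) \left(-168 + 284\right) = 189 \cdot 116 = 21924$)
$w{\left(v \right)} = 0$
$U = 22386$ ($U = \left(363 + 99\right) + 21924 = 462 + 21924 = 22386$)
$\left(30 + 32027\right) + w{\left(-1 \right)} U = \left(30 + 32027\right) + 0 \cdot 22386 = 32057 + 0 = 32057$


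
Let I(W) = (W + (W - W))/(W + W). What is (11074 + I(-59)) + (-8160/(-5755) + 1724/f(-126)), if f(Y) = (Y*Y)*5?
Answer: 505984253897/45683190 ≈ 11076.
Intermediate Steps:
I(W) = ½ (I(W) = (W + 0)/((2*W)) = W*(1/(2*W)) = ½)
f(Y) = 5*Y² (f(Y) = Y²*5 = 5*Y²)
(11074 + I(-59)) + (-8160/(-5755) + 1724/f(-126)) = (11074 + ½) + (-8160/(-5755) + 1724/((5*(-126)²))) = 22149/2 + (-8160*(-1/5755) + 1724/((5*15876))) = 22149/2 + (1632/1151 + 1724/79380) = 22149/2 + (1632/1151 + 1724*(1/79380)) = 22149/2 + (1632/1151 + 431/19845) = 22149/2 + 32883121/22841595 = 505984253897/45683190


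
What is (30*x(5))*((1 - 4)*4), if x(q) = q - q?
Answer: 0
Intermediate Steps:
x(q) = 0
(30*x(5))*((1 - 4)*4) = (30*0)*((1 - 4)*4) = 0*(-3*4) = 0*(-12) = 0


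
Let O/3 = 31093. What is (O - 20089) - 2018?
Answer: 71172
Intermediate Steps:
O = 93279 (O = 3*31093 = 93279)
(O - 20089) - 2018 = (93279 - 20089) - 2018 = 73190 - 2018 = 71172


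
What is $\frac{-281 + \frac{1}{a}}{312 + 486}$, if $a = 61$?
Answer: $- \frac{8570}{24339} \approx -0.35211$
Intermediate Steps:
$\frac{-281 + \frac{1}{a}}{312 + 486} = \frac{-281 + \frac{1}{61}}{312 + 486} = \frac{-281 + \frac{1}{61}}{798} = \left(- \frac{17140}{61}\right) \frac{1}{798} = - \frac{8570}{24339}$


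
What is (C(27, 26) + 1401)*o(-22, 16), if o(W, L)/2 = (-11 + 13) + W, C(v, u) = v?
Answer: -57120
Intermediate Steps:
o(W, L) = 4 + 2*W (o(W, L) = 2*((-11 + 13) + W) = 2*(2 + W) = 4 + 2*W)
(C(27, 26) + 1401)*o(-22, 16) = (27 + 1401)*(4 + 2*(-22)) = 1428*(4 - 44) = 1428*(-40) = -57120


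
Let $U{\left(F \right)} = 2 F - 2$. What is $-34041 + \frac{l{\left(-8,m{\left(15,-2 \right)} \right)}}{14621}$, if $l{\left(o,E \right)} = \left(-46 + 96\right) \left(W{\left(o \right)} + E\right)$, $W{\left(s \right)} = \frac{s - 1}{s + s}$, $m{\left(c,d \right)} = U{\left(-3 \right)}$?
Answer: $- \frac{3981710663}{116968} \approx -34041.0$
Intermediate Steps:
$U{\left(F \right)} = -2 + 2 F$
$m{\left(c,d \right)} = -8$ ($m{\left(c,d \right)} = -2 + 2 \left(-3\right) = -2 - 6 = -8$)
$W{\left(s \right)} = \frac{-1 + s}{2 s}$
$l{\left(o,E \right)} = 50 E + \frac{25 \left(-1 + o\right)}{o}$ ($l{\left(o,E \right)} = \left(-46 + 96\right) \left(\frac{-1 + o}{2 o} + E\right) = 50 \left(E + \frac{-1 + o}{2 o}\right) = 50 E + \frac{25 \left(-1 + o\right)}{o}$)
$-34041 + \frac{l{\left(-8,m{\left(15,-2 \right)} \right)}}{14621} = -34041 + \frac{25 - \frac{25}{-8} + 50 \left(-8\right)}{14621} = -34041 + \left(25 - - \frac{25}{8} - 400\right) \frac{1}{14621} = -34041 + \left(25 + \frac{25}{8} - 400\right) \frac{1}{14621} = -34041 - \frac{2975}{116968} = - \frac{3981710663}{116968}$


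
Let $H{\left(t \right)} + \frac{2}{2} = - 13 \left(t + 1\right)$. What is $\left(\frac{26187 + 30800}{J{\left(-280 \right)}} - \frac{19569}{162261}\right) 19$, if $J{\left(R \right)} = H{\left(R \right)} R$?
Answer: $- \frac{342103189}{101880240} \approx -3.3579$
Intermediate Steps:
$H{\left(t \right)} = -14 - 13 t$ ($H{\left(t \right)} = -1 - 13 \left(t + 1\right) = -1 - 13 \left(1 + t\right) = -1 - \left(13 + 13 t\right) = -14 - 13 t$)
$J{\left(R \right)} = R \left(-14 - 13 R\right)$ ($J{\left(R \right)} = \left(-14 - 13 R\right) R = R \left(-14 - 13 R\right)$)
$\left(\frac{26187 + 30800}{J{\left(-280 \right)}} - \frac{19569}{162261}\right) 19 = \left(\frac{26187 + 30800}{\left(-1\right) \left(-280\right) \left(14 + 13 \left(-280\right)\right)} - \frac{19569}{162261}\right) 19 = \left(\frac{56987}{\left(-1\right) \left(-280\right) \left(14 - 3640\right)} - \frac{593}{4917}\right) 19 = \left(\frac{56987}{\left(-1\right) \left(-280\right) \left(-3626\right)} - \frac{593}{4917}\right) 19 = \left(\frac{56987}{-1015280} - \frac{593}{4917}\right) 19 = \left(56987 \left(- \frac{1}{1015280}\right) - \frac{593}{4917}\right) 19 = \left(- \frac{1163}{20720} - \frac{593}{4917}\right) 19 = \left(- \frac{18005431}{101880240}\right) 19 = - \frac{342103189}{101880240}$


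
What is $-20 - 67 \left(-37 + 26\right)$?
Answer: $717$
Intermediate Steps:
$-20 - 67 \left(-37 + 26\right) = -20 - -737 = -20 + 737 = 717$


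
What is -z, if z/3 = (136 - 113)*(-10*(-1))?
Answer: -690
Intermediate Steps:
z = 690 (z = 3*((136 - 113)*(-10*(-1))) = 3*(23*10) = 3*230 = 690)
-z = -1*690 = -690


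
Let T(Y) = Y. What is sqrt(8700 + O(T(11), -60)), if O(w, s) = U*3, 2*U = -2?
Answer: sqrt(8697) ≈ 93.258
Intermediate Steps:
U = -1 (U = (1/2)*(-2) = -1)
O(w, s) = -3 (O(w, s) = -1*3 = -3)
sqrt(8700 + O(T(11), -60)) = sqrt(8700 - 3) = sqrt(8697)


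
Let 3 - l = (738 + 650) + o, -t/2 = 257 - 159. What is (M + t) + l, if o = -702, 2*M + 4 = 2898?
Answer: 568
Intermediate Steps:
t = -196 (t = -2*(257 - 159) = -2*98 = -196)
M = 1447 (M = -2 + (½)*2898 = -2 + 1449 = 1447)
l = -683 (l = 3 - ((738 + 650) - 702) = 3 - (1388 - 702) = 3 - 1*686 = 3 - 686 = -683)
(M + t) + l = (1447 - 196) - 683 = 1251 - 683 = 568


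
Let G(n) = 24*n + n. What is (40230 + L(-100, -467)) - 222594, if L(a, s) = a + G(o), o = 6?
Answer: -182314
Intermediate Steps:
G(n) = 25*n
L(a, s) = 150 + a (L(a, s) = a + 25*6 = a + 150 = 150 + a)
(40230 + L(-100, -467)) - 222594 = (40230 + (150 - 100)) - 222594 = (40230 + 50) - 222594 = 40280 - 222594 = -182314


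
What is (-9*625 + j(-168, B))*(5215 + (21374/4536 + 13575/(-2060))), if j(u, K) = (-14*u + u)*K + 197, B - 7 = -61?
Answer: -37558361507656/58401 ≈ -6.4311e+8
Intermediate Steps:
B = -54 (B = 7 - 61 = -54)
j(u, K) = 197 - 13*K*u (j(u, K) = (-13*u)*K + 197 = -13*K*u + 197 = 197 - 13*K*u)
(-9*625 + j(-168, B))*(5215 + (21374/4536 + 13575/(-2060))) = (-9*625 + (197 - 13*(-54)*(-168)))*(5215 + (21374/4536 + 13575/(-2060))) = (-5625 + (197 - 117936))*(5215 + (21374*(1/4536) + 13575*(-1/2060))) = (-5625 - 117739)*(5215 + (10687/2268 - 2715/412)) = -123364*(5215 - 109661/58401) = -123364*304451554/58401 = -37558361507656/58401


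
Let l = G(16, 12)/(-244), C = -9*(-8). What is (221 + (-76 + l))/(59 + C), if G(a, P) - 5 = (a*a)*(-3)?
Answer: 36143/31964 ≈ 1.1307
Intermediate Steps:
G(a, P) = 5 - 3*a² (G(a, P) = 5 + (a*a)*(-3) = 5 + a²*(-3) = 5 - 3*a²)
C = 72
l = 763/244 (l = (5 - 3*16²)/(-244) = (5 - 3*256)*(-1/244) = (5 - 768)*(-1/244) = -763*(-1/244) = 763/244 ≈ 3.1270)
(221 + (-76 + l))/(59 + C) = (221 + (-76 + 763/244))/(59 + 72) = (221 - 17781/244)/131 = (36143/244)*(1/131) = 36143/31964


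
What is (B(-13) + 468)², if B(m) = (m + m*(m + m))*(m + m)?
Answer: 63712324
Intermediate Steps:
B(m) = 2*m*(m + 2*m²) (B(m) = (m + m*(2*m))*(2*m) = (m + 2*m²)*(2*m) = 2*m*(m + 2*m²))
(B(-13) + 468)² = ((-13)²*(2 + 4*(-13)) + 468)² = (169*(2 - 52) + 468)² = (169*(-50) + 468)² = (-8450 + 468)² = (-7982)² = 63712324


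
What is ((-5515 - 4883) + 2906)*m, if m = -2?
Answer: 14984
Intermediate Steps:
((-5515 - 4883) + 2906)*m = ((-5515 - 4883) + 2906)*(-2) = (-10398 + 2906)*(-2) = -7492*(-2) = 14984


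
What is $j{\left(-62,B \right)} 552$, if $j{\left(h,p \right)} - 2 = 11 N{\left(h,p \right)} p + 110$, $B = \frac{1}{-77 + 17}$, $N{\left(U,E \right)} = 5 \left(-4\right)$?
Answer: $63848$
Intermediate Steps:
$N{\left(U,E \right)} = -20$
$B = - \frac{1}{60}$ ($B = \frac{1}{-60} = - \frac{1}{60} \approx -0.016667$)
$j{\left(h,p \right)} = 112 - 220 p$ ($j{\left(h,p \right)} = 2 + \left(11 \left(-20\right) p + 110\right) = 2 - \left(-110 + 220 p\right) = 112 - 220 p$)
$j{\left(-62,B \right)} 552 = \left(112 - - \frac{11}{3}\right) 552 = \left(112 + \frac{11}{3}\right) 552 = \frac{347}{3} \cdot 552 = 63848$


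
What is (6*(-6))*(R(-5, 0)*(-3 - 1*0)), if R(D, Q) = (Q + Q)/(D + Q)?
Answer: 0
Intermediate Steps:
R(D, Q) = 2*Q/(D + Q) (R(D, Q) = (2*Q)/(D + Q) = 2*Q/(D + Q))
(6*(-6))*(R(-5, 0)*(-3 - 1*0)) = (6*(-6))*((2*0/(-5 + 0))*(-3 - 1*0)) = -36*2*0/(-5)*(-3 + 0) = -36*2*0*(-⅕)*(-3) = -0*(-3) = -36*0 = 0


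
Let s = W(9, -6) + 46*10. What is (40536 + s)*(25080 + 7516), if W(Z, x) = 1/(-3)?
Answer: 4008884252/3 ≈ 1.3363e+9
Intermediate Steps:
W(Z, x) = -⅓
s = 1379/3 (s = -⅓ + 46*10 = -⅓ + 460 = 1379/3 ≈ 459.67)
(40536 + s)*(25080 + 7516) = (40536 + 1379/3)*(25080 + 7516) = (122987/3)*32596 = 4008884252/3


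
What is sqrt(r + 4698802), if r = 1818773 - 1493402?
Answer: sqrt(5024173) ≈ 2241.5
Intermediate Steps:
r = 325371
sqrt(r + 4698802) = sqrt(325371 + 4698802) = sqrt(5024173)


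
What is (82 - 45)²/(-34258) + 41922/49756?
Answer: 24429427/30438233 ≈ 0.80259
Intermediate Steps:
(82 - 45)²/(-34258) + 41922/49756 = 37²*(-1/34258) + 41922*(1/49756) = 1369*(-1/34258) + 20961/24878 = -1369/34258 + 20961/24878 = 24429427/30438233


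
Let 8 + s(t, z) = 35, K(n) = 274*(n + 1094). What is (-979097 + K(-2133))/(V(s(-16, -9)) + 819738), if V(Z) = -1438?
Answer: -1263783/818300 ≈ -1.5444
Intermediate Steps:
K(n) = 299756 + 274*n (K(n) = 274*(1094 + n) = 299756 + 274*n)
s(t, z) = 27 (s(t, z) = -8 + 35 = 27)
(-979097 + K(-2133))/(V(s(-16, -9)) + 819738) = (-979097 + (299756 + 274*(-2133)))/(-1438 + 819738) = (-979097 + (299756 - 584442))/818300 = (-979097 - 284686)*(1/818300) = -1263783*1/818300 = -1263783/818300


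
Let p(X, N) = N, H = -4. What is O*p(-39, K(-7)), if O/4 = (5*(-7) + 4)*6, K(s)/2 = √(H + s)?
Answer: -1488*I*√11 ≈ -4935.1*I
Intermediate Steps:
K(s) = 2*√(-4 + s)
O = -744 (O = 4*((5*(-7) + 4)*6) = 4*((-35 + 4)*6) = 4*(-31*6) = 4*(-186) = -744)
O*p(-39, K(-7)) = -1488*√(-4 - 7) = -1488*√(-11) = -1488*I*√11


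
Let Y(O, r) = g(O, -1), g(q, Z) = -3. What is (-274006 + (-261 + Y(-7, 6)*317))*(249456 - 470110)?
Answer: 60727952572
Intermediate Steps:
Y(O, r) = -3
(-274006 + (-261 + Y(-7, 6)*317))*(249456 - 470110) = (-274006 + (-261 - 3*317))*(249456 - 470110) = (-274006 + (-261 - 951))*(-220654) = (-274006 - 1212)*(-220654) = -275218*(-220654) = 60727952572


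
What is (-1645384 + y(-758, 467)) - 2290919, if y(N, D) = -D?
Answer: -3936770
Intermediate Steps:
(-1645384 + y(-758, 467)) - 2290919 = (-1645384 - 1*467) - 2290919 = (-1645384 - 467) - 2290919 = -1645851 - 2290919 = -3936770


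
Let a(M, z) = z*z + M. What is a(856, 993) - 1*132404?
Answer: 854501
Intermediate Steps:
a(M, z) = M + z² (a(M, z) = z² + M = M + z²)
a(856, 993) - 1*132404 = (856 + 993²) - 1*132404 = (856 + 986049) - 132404 = 986905 - 132404 = 854501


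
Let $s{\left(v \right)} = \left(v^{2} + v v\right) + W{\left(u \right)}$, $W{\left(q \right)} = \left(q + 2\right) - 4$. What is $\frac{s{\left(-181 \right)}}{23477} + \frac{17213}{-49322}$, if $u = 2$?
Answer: $\frac{403938069}{165418942} \approx 2.4419$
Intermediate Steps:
$W{\left(q \right)} = -2 + q$ ($W{\left(q \right)} = \left(2 + q\right) - 4 = -2 + q$)
$s{\left(v \right)} = 2 v^{2}$ ($s{\left(v \right)} = \left(v^{2} + v v\right) + \left(-2 + 2\right) = \left(v^{2} + v^{2}\right) + 0 = 2 v^{2} + 0 = 2 v^{2}$)
$\frac{s{\left(-181 \right)}}{23477} + \frac{17213}{-49322} = \frac{2 \left(-181\right)^{2}}{23477} + \frac{17213}{-49322} = 2 \cdot 32761 \cdot \frac{1}{23477} + 17213 \left(- \frac{1}{49322}\right) = 65522 \cdot \frac{1}{23477} - \frac{2459}{7046} = \frac{65522}{23477} - \frac{2459}{7046} = \frac{403938069}{165418942}$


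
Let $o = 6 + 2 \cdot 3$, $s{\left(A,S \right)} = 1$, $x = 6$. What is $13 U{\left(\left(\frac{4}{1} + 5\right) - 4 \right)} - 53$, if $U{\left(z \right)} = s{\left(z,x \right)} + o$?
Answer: $116$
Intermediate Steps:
$o = 12$ ($o = 6 + 6 = 12$)
$U{\left(z \right)} = 13$ ($U{\left(z \right)} = 1 + 12 = 13$)
$13 U{\left(\left(\frac{4}{1} + 5\right) - 4 \right)} - 53 = 13 \cdot 13 - 53 = 169 - 53 = 116$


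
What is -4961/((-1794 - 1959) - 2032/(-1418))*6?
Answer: 21104094/2659861 ≈ 7.9343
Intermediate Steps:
-4961/((-1794 - 1959) - 2032/(-1418))*6 = -4961/(-3753 - 2032*(-1/1418))*6 = -4961/(-3753 + 1016/709)*6 = -4961/(-2659861/709)*6 = -4961*(-709/2659861)*6 = (3517349/2659861)*6 = 21104094/2659861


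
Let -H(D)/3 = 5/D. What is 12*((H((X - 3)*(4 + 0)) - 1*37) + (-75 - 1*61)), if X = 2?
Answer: -2031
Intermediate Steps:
H(D) = -15/D
12*((H((X - 3)*(4 + 0)) - 1*37) + (-75 - 1*61)) = 12*((-15*1/((2 - 3)*(4 + 0)) - 1*37) + (-75 - 1*61)) = 12*((-15/((-1*4)) - 37) + (-75 - 61)) = 12*((-15/(-4) - 37) - 136) = 12*((-15*(-¼) - 37) - 136) = 12*((15/4 - 37) - 136) = 12*(-133/4 - 136) = 12*(-677/4) = -2031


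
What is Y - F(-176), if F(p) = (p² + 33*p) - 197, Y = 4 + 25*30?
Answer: -24217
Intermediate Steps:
Y = 754 (Y = 4 + 750 = 754)
F(p) = -197 + p² + 33*p
Y - F(-176) = 754 - (-197 + (-176)² + 33*(-176)) = 754 - (-197 + 30976 - 5808) = 754 - 1*24971 = 754 - 24971 = -24217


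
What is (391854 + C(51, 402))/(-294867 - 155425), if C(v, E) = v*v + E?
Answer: -394857/450292 ≈ -0.87689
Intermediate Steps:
C(v, E) = E + v² (C(v, E) = v² + E = E + v²)
(391854 + C(51, 402))/(-294867 - 155425) = (391854 + (402 + 51²))/(-294867 - 155425) = (391854 + (402 + 2601))/(-450292) = (391854 + 3003)*(-1/450292) = 394857*(-1/450292) = -394857/450292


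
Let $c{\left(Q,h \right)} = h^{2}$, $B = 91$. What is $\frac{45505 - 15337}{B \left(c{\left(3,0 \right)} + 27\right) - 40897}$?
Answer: $- \frac{3771}{4805} \approx -0.78481$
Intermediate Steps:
$\frac{45505 - 15337}{B \left(c{\left(3,0 \right)} + 27\right) - 40897} = \frac{45505 - 15337}{91 \left(0^{2} + 27\right) - 40897} = \frac{30168}{91 \left(0 + 27\right) - 40897} = \frac{30168}{91 \cdot 27 - 40897} = \frac{30168}{2457 - 40897} = \frac{30168}{-38440} = 30168 \left(- \frac{1}{38440}\right) = - \frac{3771}{4805}$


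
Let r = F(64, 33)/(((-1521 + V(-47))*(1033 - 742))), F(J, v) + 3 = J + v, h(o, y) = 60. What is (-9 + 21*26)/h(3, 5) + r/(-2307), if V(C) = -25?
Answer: 92890887619/10378870020 ≈ 8.9500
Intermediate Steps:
F(J, v) = -3 + J + v (F(J, v) = -3 + (J + v) = -3 + J + v)
r = -47/224943 (r = (-3 + 64 + 33)/(((-1521 - 25)*(1033 - 742))) = 94/((-1546*291)) = 94/(-449886) = 94*(-1/449886) = -47/224943 ≈ -0.00020894)
(-9 + 21*26)/h(3, 5) + r/(-2307) = (-9 + 21*26)/60 - 47/224943/(-2307) = (-9 + 546)*(1/60) - 47/224943*(-1/2307) = 537*(1/60) + 47/518943501 = 179/20 + 47/518943501 = 92890887619/10378870020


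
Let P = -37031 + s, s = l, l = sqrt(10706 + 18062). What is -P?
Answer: 37031 - 4*sqrt(1798) ≈ 36861.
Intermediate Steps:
l = 4*sqrt(1798) (l = sqrt(28768) = 4*sqrt(1798) ≈ 169.61)
s = 4*sqrt(1798) ≈ 169.61
P = -37031 + 4*sqrt(1798) ≈ -36861.
-P = -(-37031 + 4*sqrt(1798)) = 37031 - 4*sqrt(1798)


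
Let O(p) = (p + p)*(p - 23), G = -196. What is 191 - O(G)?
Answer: -85657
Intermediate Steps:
O(p) = 2*p*(-23 + p) (O(p) = (2*p)*(-23 + p) = 2*p*(-23 + p))
191 - O(G) = 191 - 2*(-196)*(-23 - 196) = 191 - 2*(-196)*(-219) = 191 - 1*85848 = 191 - 85848 = -85657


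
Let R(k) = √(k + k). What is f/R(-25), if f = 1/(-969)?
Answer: I*√2/9690 ≈ 0.00014595*I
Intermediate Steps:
R(k) = √2*√k (R(k) = √(2*k) = √2*√k)
f = -1/969 ≈ -0.0010320
f/R(-25) = -(-I*√2/10)/969 = -(-1)*I*√2/9690 = I*√2/9690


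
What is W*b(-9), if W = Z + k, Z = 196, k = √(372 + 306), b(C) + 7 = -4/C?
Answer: -11564/9 - 59*√678/9 ≈ -1455.6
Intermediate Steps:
b(C) = -7 - 4/C
k = √678 ≈ 26.038
W = 196 + √678 ≈ 222.04
W*b(-9) = (196 + √678)*(-7 - 4/(-9)) = (196 + √678)*(-7 - 4*(-⅑)) = (196 + √678)*(-7 + 4/9) = (196 + √678)*(-59/9) = -11564/9 - 59*√678/9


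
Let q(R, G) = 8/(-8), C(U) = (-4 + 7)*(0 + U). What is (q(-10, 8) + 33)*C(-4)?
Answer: -384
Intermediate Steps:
C(U) = 3*U
q(R, G) = -1 (q(R, G) = 8*(-⅛) = -1)
(q(-10, 8) + 33)*C(-4) = (-1 + 33)*(3*(-4)) = 32*(-12) = -384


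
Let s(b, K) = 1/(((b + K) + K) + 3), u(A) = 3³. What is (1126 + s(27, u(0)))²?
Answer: 8946322225/7056 ≈ 1.2679e+6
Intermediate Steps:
u(A) = 27
s(b, K) = 1/(3 + b + 2*K) (s(b, K) = 1/(((K + b) + K) + 3) = 1/((b + 2*K) + 3) = 1/(3 + b + 2*K))
(1126 + s(27, u(0)))² = (1126 + 1/(3 + 27 + 2*27))² = (1126 + 1/(3 + 27 + 54))² = (1126 + 1/84)² = (94585/84)² = 8946322225/7056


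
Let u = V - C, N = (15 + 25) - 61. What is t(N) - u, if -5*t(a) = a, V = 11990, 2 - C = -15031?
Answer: 15236/5 ≈ 3047.2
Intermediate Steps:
C = 15033 (C = 2 - 1*(-15031) = 2 + 15031 = 15033)
N = -21 (N = 40 - 61 = -21)
t(a) = -a/5
u = -3043 (u = 11990 - 1*15033 = 11990 - 15033 = -3043)
t(N) - u = -⅕*(-21) - 1*(-3043) = 21/5 + 3043 = 15236/5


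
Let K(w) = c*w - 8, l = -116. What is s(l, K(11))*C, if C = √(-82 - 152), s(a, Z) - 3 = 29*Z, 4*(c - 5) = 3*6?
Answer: 16809*I*√26/2 ≈ 42855.0*I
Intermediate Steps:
c = 19/2 (c = 5 + (3*6)/4 = 5 + (¼)*18 = 5 + 9/2 = 19/2 ≈ 9.5000)
K(w) = -8 + 19*w/2 (K(w) = 19*w/2 - 8 = -8 + 19*w/2)
s(a, Z) = 3 + 29*Z
C = 3*I*√26 (C = √(-234) = 3*I*√26 ≈ 15.297*I)
s(l, K(11))*C = (3 + 29*(-8 + (19/2)*11))*(3*I*√26) = (3 + 29*(-8 + 209/2))*(3*I*√26) = (3 + 29*(193/2))*(3*I*√26) = (3 + 5597/2)*(3*I*√26) = 5603*(3*I*√26)/2 = 16809*I*√26/2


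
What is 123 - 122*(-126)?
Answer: 15495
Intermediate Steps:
123 - 122*(-126) = 123 + 15372 = 15495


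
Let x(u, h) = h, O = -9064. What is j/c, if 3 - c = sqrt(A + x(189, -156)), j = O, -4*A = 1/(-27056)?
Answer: -2942827008/17856959 - 72512*I*sqrt(28549056613)/17856959 ≈ -164.8 - 686.12*I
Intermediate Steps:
A = 1/108224 (A = -1/4/(-27056) = -1/4*(-1/27056) = 1/108224 ≈ 9.2401e-6)
j = -9064
c = 3 - I*sqrt(28549056613)/13528 (c = 3 - sqrt(1/108224 - 156) = 3 - sqrt(-16882943/108224) = 3 - I*sqrt(28549056613)/13528 ≈ 3.0 - 12.49*I)
j/c = -9064/(3 - I*sqrt(28549056613)/13528)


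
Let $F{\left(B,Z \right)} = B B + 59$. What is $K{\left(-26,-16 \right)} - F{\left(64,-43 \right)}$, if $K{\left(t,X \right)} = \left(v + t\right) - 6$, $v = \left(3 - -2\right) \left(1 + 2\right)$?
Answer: $-4172$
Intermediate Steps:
$v = 15$ ($v = \left(3 + 2\right) 3 = 5 \cdot 3 = 15$)
$F{\left(B,Z \right)} = 59 + B^{2}$ ($F{\left(B,Z \right)} = B^{2} + 59 = 59 + B^{2}$)
$K{\left(t,X \right)} = 9 + t$ ($K{\left(t,X \right)} = \left(15 + t\right) - 6 = 9 + t$)
$K{\left(-26,-16 \right)} - F{\left(64,-43 \right)} = \left(9 - 26\right) - \left(59 + 64^{2}\right) = -17 - \left(59 + 4096\right) = -17 - 4155 = -4172$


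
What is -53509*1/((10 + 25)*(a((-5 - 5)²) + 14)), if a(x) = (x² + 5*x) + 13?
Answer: -53509/368445 ≈ -0.14523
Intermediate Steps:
a(x) = 13 + x² + 5*x
-53509*1/((10 + 25)*(a((-5 - 5)²) + 14)) = -53509*1/((10 + 25)*((13 + ((-5 - 5)²)² + 5*(-5 - 5)²) + 14)) = -53509*1/(35*((13 + ((-10)²)² + 5*(-10)²) + 14)) = -53509*1/(35*((13 + 100² + 5*100) + 14)) = -53509*1/(35*((13 + 10000 + 500) + 14)) = -53509*1/(35*(10513 + 14)) = -53509/(35*10527) = -53509/368445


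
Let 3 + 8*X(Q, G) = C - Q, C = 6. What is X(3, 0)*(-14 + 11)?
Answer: 0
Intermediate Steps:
X(Q, G) = 3/8 - Q/8 (X(Q, G) = -3/8 + (6 - Q)/8 = -3/8 + (3/4 - Q/8) = 3/8 - Q/8)
X(3, 0)*(-14 + 11) = (3/8 - 1/8*3)*(-14 + 11) = (3/8 - 3/8)*(-3) = 0*(-3) = 0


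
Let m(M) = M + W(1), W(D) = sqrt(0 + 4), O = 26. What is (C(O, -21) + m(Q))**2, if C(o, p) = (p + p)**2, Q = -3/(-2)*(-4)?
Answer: 3097600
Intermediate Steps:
Q = -6 (Q = -3*(-1/2)*(-4) = (3/2)*(-4) = -6)
W(D) = 2 (W(D) = sqrt(4) = 2)
C(o, p) = 4*p**2 (C(o, p) = (2*p)**2 = 4*p**2)
m(M) = 2 + M (m(M) = M + 2 = 2 + M)
(C(O, -21) + m(Q))**2 = (4*(-21)**2 + (2 - 6))**2 = (4*441 - 4)**2 = (1764 - 4)**2 = 1760**2 = 3097600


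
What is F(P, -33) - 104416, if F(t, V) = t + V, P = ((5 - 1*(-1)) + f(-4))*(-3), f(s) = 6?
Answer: -104485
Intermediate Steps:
P = -36 (P = ((5 - 1*(-1)) + 6)*(-3) = ((5 + 1) + 6)*(-3) = (6 + 6)*(-3) = 12*(-3) = -36)
F(t, V) = V + t
F(P, -33) - 104416 = (-33 - 36) - 104416 = -69 - 104416 = -104485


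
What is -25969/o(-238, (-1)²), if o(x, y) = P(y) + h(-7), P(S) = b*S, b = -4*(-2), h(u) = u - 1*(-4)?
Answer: -25969/5 ≈ -5193.8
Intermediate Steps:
h(u) = 4 + u (h(u) = u + 4 = 4 + u)
b = 8
P(S) = 8*S
o(x, y) = -3 + 8*y (o(x, y) = 8*y + (4 - 7) = 8*y - 3 = -3 + 8*y)
-25969/o(-238, (-1)²) = -25969/(-3 + 8*(-1)²) = -25969/(-3 + 8*1) = -25969/(-3 + 8) = -25969/5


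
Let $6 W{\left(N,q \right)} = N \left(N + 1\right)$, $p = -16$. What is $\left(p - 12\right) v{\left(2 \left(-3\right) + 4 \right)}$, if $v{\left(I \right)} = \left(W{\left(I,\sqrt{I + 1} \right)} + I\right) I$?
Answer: $- \frac{280}{3} \approx -93.333$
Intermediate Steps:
$W{\left(N,q \right)} = \frac{N \left(1 + N\right)}{6}$ ($W{\left(N,q \right)} = \frac{N \left(N + 1\right)}{6} = \frac{N \left(1 + N\right)}{6}$)
$v{\left(I \right)} = I \left(I + \frac{I \left(1 + I\right)}{6}\right)$ ($v{\left(I \right)} = \left(\frac{I \left(1 + I\right)}{6} + I\right) I = \left(I + \frac{I \left(1 + I\right)}{6}\right) I = I \left(I + \frac{I \left(1 + I\right)}{6}\right)$)
$\left(p - 12\right) v{\left(2 \left(-3\right) + 4 \right)} = \left(-16 - 12\right) \frac{\left(2 \left(-3\right) + 4\right)^{2} \left(7 + \left(2 \left(-3\right) + 4\right)\right)}{6} = - 28 \frac{\left(-6 + 4\right)^{2} \left(7 + \left(-6 + 4\right)\right)}{6} = - 28 \frac{\left(-2\right)^{2} \left(7 - 2\right)}{6} = - 28 \cdot \frac{1}{6} \cdot 4 \cdot 5 = \left(-28\right) \frac{10}{3} = - \frac{280}{3}$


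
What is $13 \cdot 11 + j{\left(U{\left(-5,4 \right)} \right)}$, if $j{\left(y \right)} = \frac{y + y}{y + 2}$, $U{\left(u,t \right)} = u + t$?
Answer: $141$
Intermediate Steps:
$U{\left(u,t \right)} = t + u$
$j{\left(y \right)} = \frac{2 y}{2 + y}$
$13 \cdot 11 + j{\left(U{\left(-5,4 \right)} \right)} = 13 \cdot 11 + \frac{2 \left(4 - 5\right)}{2 + \left(4 - 5\right)} = 143 + 2 \left(-1\right) \frac{1}{2 - 1} = 143 + 2 \left(-1\right) 1^{-1} = 143 + 2 \left(-1\right) 1 = 143 - 2 = 141$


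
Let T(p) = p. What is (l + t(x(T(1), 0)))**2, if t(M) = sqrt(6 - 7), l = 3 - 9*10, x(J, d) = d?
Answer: (87 - I)**2 ≈ 7568.0 - 174.0*I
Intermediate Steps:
l = -87 (l = 3 - 90 = -87)
t(M) = I (t(M) = sqrt(-1) = I)
(l + t(x(T(1), 0)))**2 = (-87 + I)**2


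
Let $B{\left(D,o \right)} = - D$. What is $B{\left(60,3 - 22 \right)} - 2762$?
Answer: $-2822$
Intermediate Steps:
$B{\left(60,3 - 22 \right)} - 2762 = \left(-1\right) 60 - 2762 = -60 - 2762 = -2822$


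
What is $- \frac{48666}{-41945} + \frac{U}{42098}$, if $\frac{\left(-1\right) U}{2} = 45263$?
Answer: $- \frac{874185901}{882900305} \approx -0.99013$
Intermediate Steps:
$U = -90526$ ($U = \left(-2\right) 45263 = -90526$)
$- \frac{48666}{-41945} + \frac{U}{42098} = - \frac{48666}{-41945} - \frac{90526}{42098} = \left(-48666\right) \left(- \frac{1}{41945}\right) - \frac{45263}{21049} = \frac{48666}{41945} - \frac{45263}{21049} = - \frac{874185901}{882900305}$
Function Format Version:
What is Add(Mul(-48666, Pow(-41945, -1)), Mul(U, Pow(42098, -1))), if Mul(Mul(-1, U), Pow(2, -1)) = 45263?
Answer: Rational(-874185901, 882900305) ≈ -0.99013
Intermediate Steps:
U = -90526 (U = Mul(-2, 45263) = -90526)
Add(Mul(-48666, Pow(-41945, -1)), Mul(U, Pow(42098, -1))) = Add(Mul(-48666, Pow(-41945, -1)), Mul(-90526, Pow(42098, -1))) = Add(Mul(-48666, Rational(-1, 41945)), Mul(-90526, Rational(1, 42098))) = Add(Rational(48666, 41945), Rational(-45263, 21049)) = Rational(-874185901, 882900305)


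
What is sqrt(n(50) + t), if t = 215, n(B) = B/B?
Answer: 6*sqrt(6) ≈ 14.697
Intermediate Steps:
n(B) = 1
sqrt(n(50) + t) = sqrt(1 + 215) = sqrt(216) = 6*sqrt(6)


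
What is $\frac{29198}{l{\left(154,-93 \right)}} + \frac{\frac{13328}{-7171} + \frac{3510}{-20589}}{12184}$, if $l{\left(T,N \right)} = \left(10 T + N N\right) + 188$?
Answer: $\frac{8753485463844509}{3111182109535932} \approx 2.8136$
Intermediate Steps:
$l{\left(T,N \right)} = 188 + N^{2} + 10 T$ ($l{\left(T,N \right)} = \left(10 T + N^{2}\right) + 188 = \left(N^{2} + 10 T\right) + 188 = 188 + N^{2} + 10 T$)
$\frac{29198}{l{\left(154,-93 \right)}} + \frac{\frac{13328}{-7171} + \frac{3510}{-20589}}{12184} = \frac{29198}{188 + \left(-93\right)^{2} + 10 \cdot 154} + \frac{\frac{13328}{-7171} + \frac{3510}{-20589}}{12184} = \frac{29198}{188 + 8649 + 1540} + \left(13328 \left(- \frac{1}{7171}\right) + 3510 \left(- \frac{1}{20589}\right)\right) \frac{1}{12184} = \frac{29198}{10377} + \left(- \frac{13328}{7171} - \frac{1170}{6863}\right) \frac{1}{12184} = 29198 \cdot \frac{1}{10377} - \frac{49930067}{299815178716} = \frac{29198}{10377} - \frac{49930067}{299815178716} = \frac{8753485463844509}{3111182109535932}$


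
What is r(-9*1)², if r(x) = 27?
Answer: 729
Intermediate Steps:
r(-9*1)² = 27² = 729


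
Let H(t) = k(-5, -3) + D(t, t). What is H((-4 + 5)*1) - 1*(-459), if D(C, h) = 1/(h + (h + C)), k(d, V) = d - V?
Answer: 1372/3 ≈ 457.33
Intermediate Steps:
D(C, h) = 1/(C + 2*h) (D(C, h) = 1/(h + (C + h)) = 1/(C + 2*h))
H(t) = -2 + 1/(3*t) (H(t) = (-5 - 1*(-3)) + 1/(t + 2*t) = (-5 + 3) + 1/(3*t) = -2 + 1/(3*t))
H((-4 + 5)*1) - 1*(-459) = (-2 + 1/(3*(((-4 + 5)*1)))) - 1*(-459) = (-2 + 1/(3*((1*1)))) + 459 = (-2 + (⅓)/1) + 459 = (-2 + (⅓)*1) + 459 = (-2 + ⅓) + 459 = -5/3 + 459 = 1372/3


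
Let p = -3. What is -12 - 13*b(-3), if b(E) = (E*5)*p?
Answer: -597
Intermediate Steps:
b(E) = -15*E (b(E) = (E*5)*(-3) = (5*E)*(-3) = -15*E)
-12 - 13*b(-3) = -12 - (-195)*(-3) = -12 - 13*45 = -12 - 585 = -597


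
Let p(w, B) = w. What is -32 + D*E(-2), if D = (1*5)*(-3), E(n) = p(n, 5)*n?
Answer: -92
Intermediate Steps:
E(n) = n² (E(n) = n*n = n²)
D = -15 (D = 5*(-3) = -15)
-32 + D*E(-2) = -32 - 15*(-2)² = -32 - 15*4 = -32 - 60 = -92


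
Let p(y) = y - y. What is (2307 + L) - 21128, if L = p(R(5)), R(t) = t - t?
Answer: -18821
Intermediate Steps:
R(t) = 0
p(y) = 0
L = 0
(2307 + L) - 21128 = (2307 + 0) - 21128 = 2307 - 21128 = -18821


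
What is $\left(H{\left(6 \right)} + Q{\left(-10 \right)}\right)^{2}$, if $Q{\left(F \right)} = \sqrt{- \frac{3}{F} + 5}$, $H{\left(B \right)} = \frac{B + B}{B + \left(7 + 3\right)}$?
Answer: $\frac{469}{80} + \frac{3 \sqrt{530}}{20} \approx 9.3158$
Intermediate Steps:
$H{\left(B \right)} = \frac{2 B}{10 + B}$ ($H{\left(B \right)} = \frac{2 B}{B + 10} = \frac{2 B}{10 + B}$)
$Q{\left(F \right)} = \sqrt{5 - \frac{3}{F}}$
$\left(H{\left(6 \right)} + Q{\left(-10 \right)}\right)^{2} = \left(2 \cdot 6 \frac{1}{10 + 6} + \sqrt{5 - \frac{3}{-10}}\right)^{2} = \left(2 \cdot 6 \cdot \frac{1}{16} + \sqrt{5 - - \frac{3}{10}}\right)^{2} = \left(2 \cdot 6 \cdot \frac{1}{16} + \sqrt{5 + \frac{3}{10}}\right)^{2} = \left(\frac{3}{4} + \sqrt{\frac{53}{10}}\right)^{2} = \left(\frac{3}{4} + \frac{\sqrt{530}}{10}\right)^{2}$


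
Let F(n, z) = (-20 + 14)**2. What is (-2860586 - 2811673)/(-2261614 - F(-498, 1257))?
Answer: 5672259/2261650 ≈ 2.5080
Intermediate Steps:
F(n, z) = 36 (F(n, z) = (-6)**2 = 36)
(-2860586 - 2811673)/(-2261614 - F(-498, 1257)) = (-2860586 - 2811673)/(-2261614 - 1*36) = -5672259/(-2261614 - 36) = -5672259/(-2261650) = -5672259*(-1/2261650) = 5672259/2261650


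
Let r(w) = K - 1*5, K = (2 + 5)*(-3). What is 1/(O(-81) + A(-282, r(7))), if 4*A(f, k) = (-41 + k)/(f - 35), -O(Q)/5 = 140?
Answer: -1268/887533 ≈ -0.0014287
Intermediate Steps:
K = -21 (K = 7*(-3) = -21)
O(Q) = -700 (O(Q) = -5*140 = -700)
r(w) = -26 (r(w) = -21 - 1*5 = -21 - 5 = -26)
A(f, k) = (-41 + k)/(4*(-35 + f)) (A(f, k) = ((-41 + k)/(f - 35))/4 = ((-41 + k)/(-35 + f))/4 = (-41 + k)/(4*(-35 + f)))
1/(O(-81) + A(-282, r(7))) = 1/(-700 + (-41 - 26)/(4*(-35 - 282))) = 1/(-700 + (¼)*(-67)/(-317)) = 1/(-700 + (¼)*(-1/317)*(-67)) = 1/(-700 + 67/1268) = 1/(-887533/1268) = -1268/887533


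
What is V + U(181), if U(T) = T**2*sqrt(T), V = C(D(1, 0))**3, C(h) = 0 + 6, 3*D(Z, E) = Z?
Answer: 216 + 32761*sqrt(181) ≈ 4.4097e+5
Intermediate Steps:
D(Z, E) = Z/3
C(h) = 6
V = 216 (V = 6**3 = 216)
U(T) = T**(5/2)
V + U(181) = 216 + 181**(5/2) = 216 + 32761*sqrt(181)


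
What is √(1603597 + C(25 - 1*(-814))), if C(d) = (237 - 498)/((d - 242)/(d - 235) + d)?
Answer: √3411381155469721/46123 ≈ 1266.3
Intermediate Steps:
C(d) = -261/(d + (-242 + d)/(-235 + d)) (C(d) = -261/((-242 + d)/(-235 + d) + d) = -261/(d + (-242 + d)/(-235 + d)))
√(1603597 + C(25 - 1*(-814))) = √(1603597 + 261*(-235 + (25 - 1*(-814)))/(242 - (25 - 1*(-814))² + 234*(25 - 1*(-814)))) = √(1603597 + 261*(-235 + (25 + 814))/(242 - (25 + 814)² + 234*(25 + 814))) = √(1603597 + 261*(-235 + 839)/(242 - 1*839² + 234*839)) = √(1603597 + 261*604/(242 - 1*703921 + 196326)) = √(1603597 + 261*604/(242 - 703921 + 196326)) = √(1603597 + 261*604/(-507353)) = √(1603597 + 261*(-1/507353)*604) = √(1603597 - 157644/507353) = √(813589591097/507353) = √3411381155469721/46123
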